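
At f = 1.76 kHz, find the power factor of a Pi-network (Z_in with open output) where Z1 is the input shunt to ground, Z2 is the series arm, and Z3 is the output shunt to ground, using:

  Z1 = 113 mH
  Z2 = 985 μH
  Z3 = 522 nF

Step 1 — Angular frequency: ω = 2π·f = 2π·1760 = 1.106e+04 rad/s.
Step 2 — Component impedances:
  Z1: Z = jωL = j·1.106e+04·0.113 = 0 + j1250 Ω
  Z2: Z = jωL = j·1.106e+04·0.000985 = 0 + j10.89 Ω
  Z3: Z = 1/(jωC) = -j/(ω·C) = 0 - j173.2 Ω
Step 3 — With open output, the series arm Z2 and the output shunt Z3 appear in series to ground: Z2 + Z3 = 0 - j162.3 Ω.
Step 4 — Parallel with input shunt Z1: Z_in = Z1 || (Z2 + Z3) = 0 - j186.6 Ω = 186.6∠-90.0° Ω.
Step 5 — Power factor: PF = cos(φ) = Re(Z)/|Z| = 0/186.6 = 0.
Step 6 — Type: Im(Z) = -186.6 ⇒ leading (phase φ = -90.0°).

PF = 0 (leading, φ = -90.0°)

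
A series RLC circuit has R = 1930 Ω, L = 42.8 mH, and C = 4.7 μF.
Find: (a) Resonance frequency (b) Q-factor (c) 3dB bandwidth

Step 1 — Resonance: ω₀ = 1/√(LC) = 1/√(0.0428·4.7e-06) = 2230 rad/s.
Step 2 — f₀ = ω₀/(2π) = 354.9 Hz.
Step 3 — Series Q: Q = ω₀L/R = 2230·0.0428/1930 = 0.04944.
Step 4 — Bandwidth: Δω = ω₀/Q = 4.509e+04 rad/s; BW = Δω/(2π) = 7177 Hz.

(a) f₀ = 354.9 Hz  (b) Q = 0.04944  (c) BW = 7177 Hz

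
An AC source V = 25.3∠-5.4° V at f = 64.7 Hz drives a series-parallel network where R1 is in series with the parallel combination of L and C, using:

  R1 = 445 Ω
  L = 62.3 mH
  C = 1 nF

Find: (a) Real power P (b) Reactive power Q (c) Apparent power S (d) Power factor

Step 1 — Angular frequency: ω = 2π·f = 2π·64.7 = 406.5 rad/s.
Step 2 — Component impedances:
  R1: Z = R = 445 Ω
  L: Z = jωL = j·406.5·0.0623 = 0 + j25.33 Ω
  C: Z = 1/(jωC) = -j/(ω·C) = 0 - j2.46e+06 Ω
Step 3 — Parallel branch: L || C = 1/(1/L + 1/C) = 0 + j25.33 Ω.
Step 4 — Series with R1: Z_total = R1 + (L || C) = 445 + j25.33 Ω = 445.7∠3.3° Ω.
Step 5 — Source phasor: V = 25.3∠-5.4° V = 25.19 - j2.381 V.
Step 6 — Current: I = V / Z = 0.05612 - j0.008544 A = 0.05676∠-8.7° A.
Step 7 — Complex power: S = V·I* = 1.434 + j0.0816 VA.
Step 8 — Real power: P = Re(S) = 1.434 W.
Step 9 — Reactive power: Q = Im(S) = 0.0816 VAR.
Step 10 — Apparent power: |S| = 1.436 VA.
Step 11 — Power factor: PF = P/|S| = 0.9984 (lagging).

(a) P = 1.434 W  (b) Q = 0.0816 VAR  (c) S = 1.436 VA  (d) PF = 0.9984 (lagging)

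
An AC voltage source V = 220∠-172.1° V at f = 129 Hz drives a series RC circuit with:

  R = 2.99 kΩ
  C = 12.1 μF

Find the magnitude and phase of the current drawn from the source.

Step 1 — Angular frequency: ω = 2π·f = 2π·129 = 810.5 rad/s.
Step 2 — Component impedances:
  R: Z = R = 2990 Ω
  C: Z = 1/(jωC) = -j/(ω·C) = 0 - j102 Ω
Step 3 — Series combination: Z_total = R + C = 2990 - j102 Ω = 2992∠-2.0° Ω.
Step 4 — Source phasor: V = 220∠-172.1° V = -217.9 - j30.24 V.
Step 5 — Ohm's law: I = V / Z_total = (-217.9 - j30.24) / (2990 - j102) = -0.07245 - j0.01258 A.
Step 6 — Convert to polar: |I| = 0.07354 A, ∠I = -170.1°.

I = 0.07354∠-170.1° A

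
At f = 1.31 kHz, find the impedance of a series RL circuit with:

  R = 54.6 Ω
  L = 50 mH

Step 1 — Angular frequency: ω = 2π·f = 2π·1310 = 8231 rad/s.
Step 2 — Component impedances:
  R: Z = R = 54.6 Ω
  L: Z = jωL = j·8231·0.05 = 0 + j411.5 Ω
Step 3 — Series combination: Z_total = R + L = 54.6 + j411.5 Ω = 415.2∠82.4° Ω.

Z = 54.6 + j411.5 Ω = 415.2∠82.4° Ω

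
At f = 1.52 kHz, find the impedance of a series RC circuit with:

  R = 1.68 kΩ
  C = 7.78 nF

Step 1 — Angular frequency: ω = 2π·f = 2π·1520 = 9550 rad/s.
Step 2 — Component impedances:
  R: Z = R = 1680 Ω
  C: Z = 1/(jωC) = -j/(ω·C) = 0 - j1.346e+04 Ω
Step 3 — Series combination: Z_total = R + C = 1680 - j1.346e+04 Ω = 1.356e+04∠-82.9° Ω.

Z = 1680 - j1.346e+04 Ω = 1.356e+04∠-82.9° Ω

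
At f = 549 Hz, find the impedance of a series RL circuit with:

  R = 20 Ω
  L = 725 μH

Step 1 — Angular frequency: ω = 2π·f = 2π·549 = 3449 rad/s.
Step 2 — Component impedances:
  R: Z = R = 20 Ω
  L: Z = jωL = j·3449·0.000725 = 0 + j2.501 Ω
Step 3 — Series combination: Z_total = R + L = 20 + j2.501 Ω = 20.16∠7.1° Ω.

Z = 20 + j2.501 Ω = 20.16∠7.1° Ω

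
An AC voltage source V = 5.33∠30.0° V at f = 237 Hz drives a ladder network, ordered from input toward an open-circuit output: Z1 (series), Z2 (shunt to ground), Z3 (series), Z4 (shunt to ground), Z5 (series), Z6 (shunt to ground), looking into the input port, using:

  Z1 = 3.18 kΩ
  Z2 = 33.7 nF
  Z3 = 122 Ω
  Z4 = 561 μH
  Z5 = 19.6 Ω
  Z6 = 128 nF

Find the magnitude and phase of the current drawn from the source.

Step 1 — Angular frequency: ω = 2π·f = 2π·237 = 1489 rad/s.
Step 2 — Component impedances:
  Z1: Z = R = 3180 Ω
  Z2: Z = 1/(jωC) = -j/(ω·C) = 0 - j1.993e+04 Ω
  Z3: Z = R = 122 Ω
  Z4: Z = jωL = j·1489·0.000561 = 0 + j0.8354 Ω
  Z5: Z = R = 19.6 Ω
  Z6: Z = 1/(jωC) = -j/(ω·C) = 0 - j5246 Ω
Step 3 — Ladder network (open output): work backward from the far end, alternating series and parallel combinations. Z_in = 3302 + j0.08857 Ω = 3302∠0.0° Ω.
Step 4 — Source phasor: V = 5.33∠30.0° V = 4.616 + j2.665 V.
Step 5 — Ohm's law: I = V / Z_total = (4.616 + j2.665) / (3302 + j0.08857) = 0.001398 + j0.000807 A.
Step 6 — Convert to polar: |I| = 0.001614 A, ∠I = 30.0°.

I = 0.001614∠30.0° A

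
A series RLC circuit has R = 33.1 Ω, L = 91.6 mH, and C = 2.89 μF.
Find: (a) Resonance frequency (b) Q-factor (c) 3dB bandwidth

Step 1 — Resonance: ω₀ = 1/√(LC) = 1/√(0.0916·2.89e-06) = 1944 rad/s.
Step 2 — f₀ = ω₀/(2π) = 309.3 Hz.
Step 3 — Series Q: Q = ω₀L/R = 1944·0.0916/33.1 = 5.379.
Step 4 — Bandwidth: Δω = ω₀/Q = 361.4 rad/s; BW = Δω/(2π) = 57.51 Hz.

(a) f₀ = 309.3 Hz  (b) Q = 5.379  (c) BW = 57.51 Hz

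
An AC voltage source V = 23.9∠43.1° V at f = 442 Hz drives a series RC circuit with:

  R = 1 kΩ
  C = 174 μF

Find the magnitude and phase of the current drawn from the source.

Step 1 — Angular frequency: ω = 2π·f = 2π·442 = 2777 rad/s.
Step 2 — Component impedances:
  R: Z = R = 1000 Ω
  C: Z = 1/(jωC) = -j/(ω·C) = 0 - j2.069 Ω
Step 3 — Series combination: Z_total = R + C = 1000 - j2.069 Ω = 1000∠-0.1° Ω.
Step 4 — Source phasor: V = 23.9∠43.1° V = 17.45 + j16.33 V.
Step 5 — Ohm's law: I = V / Z_total = (17.45 + j16.33) / (1000 - j2.069) = 0.01742 + j0.01637 A.
Step 6 — Convert to polar: |I| = 0.0239 A, ∠I = 43.2°.

I = 0.0239∠43.2° A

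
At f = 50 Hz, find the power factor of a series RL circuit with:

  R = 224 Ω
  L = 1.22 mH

Step 1 — Angular frequency: ω = 2π·f = 2π·50 = 314.2 rad/s.
Step 2 — Component impedances:
  R: Z = R = 224 Ω
  L: Z = jωL = j·314.2·0.00122 = 0 + j0.3833 Ω
Step 3 — Series combination: Z_total = R + L = 224 + j0.3833 Ω = 224∠0.1° Ω.
Step 4 — Power factor: PF = cos(φ) = Re(Z)/|Z| = 224/224 = 1.
Step 5 — Type: Im(Z) = 0.3833 ⇒ lagging (phase φ = 0.1°).

PF = 1 (lagging, φ = 0.1°)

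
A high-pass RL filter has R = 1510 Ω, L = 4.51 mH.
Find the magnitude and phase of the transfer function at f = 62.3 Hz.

Step 1 — Angular frequency: ω = 2π·62.3 = 391.4 rad/s.
Step 2 — Transfer function: H(jω) = jωL/(R + jωL).
Step 3 — Numerator jωL = j·1.765; denominator R + jωL = 1510 + j1.765.
Step 4 — H = 1.367e-06 + j0.001169.
Step 5 — Magnitude: |H| = 0.001169 (-58.6 dB); phase: φ = 89.9°.

|H| = 0.001169 (-58.6 dB), φ = 89.9°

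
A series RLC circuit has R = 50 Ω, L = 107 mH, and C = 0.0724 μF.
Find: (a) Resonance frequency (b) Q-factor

Step 1 — Resonance condition Im(Z)=0 gives ω₀ = 1/√(LC).
Step 2 — ω₀ = 1/√(0.107·7.24e-08) = 1.136e+04 rad/s.
Step 3 — f₀ = ω₀/(2π) = 1808 Hz.
Step 4 — Series Q: Q = ω₀L/R = 1.136e+04·0.107/50 = 24.31.

(a) f₀ = 1808 Hz  (b) Q = 24.31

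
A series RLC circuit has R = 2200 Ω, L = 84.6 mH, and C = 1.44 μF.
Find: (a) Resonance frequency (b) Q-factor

Step 1 — Resonance condition Im(Z)=0 gives ω₀ = 1/√(LC).
Step 2 — ω₀ = 1/√(0.0846·1.44e-06) = 2865 rad/s.
Step 3 — f₀ = ω₀/(2π) = 456 Hz.
Step 4 — Series Q: Q = ω₀L/R = 2865·0.0846/2200 = 0.1102.

(a) f₀ = 456 Hz  (b) Q = 0.1102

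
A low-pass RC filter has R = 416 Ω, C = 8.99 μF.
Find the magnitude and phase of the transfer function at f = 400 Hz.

Step 1 — Angular frequency: ω = 2π·400 = 2513 rad/s.
Step 2 — Transfer function: H(jω) = 1/(1 + jωRC).
Step 3 — Denominator: 1 + jωRC = 1 + j·2513·416·8.99e-06 = 1 + j9.399.
Step 4 — H = 0.01119 - j0.1052.
Step 5 — Magnitude: |H| = 0.1058 (-19.5 dB); phase: φ = -83.9°.

|H| = 0.1058 (-19.5 dB), φ = -83.9°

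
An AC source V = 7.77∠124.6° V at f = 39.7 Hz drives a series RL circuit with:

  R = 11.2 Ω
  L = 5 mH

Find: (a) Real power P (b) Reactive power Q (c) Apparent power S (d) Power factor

Step 1 — Angular frequency: ω = 2π·f = 2π·39.7 = 249.4 rad/s.
Step 2 — Component impedances:
  R: Z = R = 11.2 Ω
  L: Z = jωL = j·249.4·0.005 = 0 + j1.247 Ω
Step 3 — Series combination: Z_total = R + L = 11.2 + j1.247 Ω = 11.27∠6.4° Ω.
Step 4 — Source phasor: V = 7.77∠124.6° V = -4.412 + j6.396 V.
Step 5 — Current: I = V / Z = -0.3263 + j0.6074 A = 0.6895∠118.2° A.
Step 6 — Complex power: S = V·I* = 5.324 + j0.5929 VA.
Step 7 — Real power: P = Re(S) = 5.324 W.
Step 8 — Reactive power: Q = Im(S) = 0.5929 VAR.
Step 9 — Apparent power: |S| = 5.357 VA.
Step 10 — Power factor: PF = P/|S| = 0.9939 (lagging).

(a) P = 5.324 W  (b) Q = 0.5929 VAR  (c) S = 5.357 VA  (d) PF = 0.9939 (lagging)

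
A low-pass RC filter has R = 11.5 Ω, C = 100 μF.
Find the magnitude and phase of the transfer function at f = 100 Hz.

Step 1 — Angular frequency: ω = 2π·100 = 628.3 rad/s.
Step 2 — Transfer function: H(jω) = 1/(1 + jωRC).
Step 3 — Denominator: 1 + jωRC = 1 + j·628.3·11.5·0.0001 = 1 + j0.7226.
Step 4 — H = 0.657 - j0.4747.
Step 5 — Magnitude: |H| = 0.8105 (-1.8 dB); phase: φ = -35.9°.

|H| = 0.8105 (-1.8 dB), φ = -35.9°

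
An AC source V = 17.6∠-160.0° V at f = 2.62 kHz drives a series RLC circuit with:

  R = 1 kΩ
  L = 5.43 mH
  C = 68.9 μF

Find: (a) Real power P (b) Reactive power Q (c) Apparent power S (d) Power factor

Step 1 — Angular frequency: ω = 2π·f = 2π·2620 = 1.646e+04 rad/s.
Step 2 — Component impedances:
  R: Z = R = 1000 Ω
  L: Z = jωL = j·1.646e+04·0.00543 = 0 + j89.39 Ω
  C: Z = 1/(jωC) = -j/(ω·C) = 0 - j0.8817 Ω
Step 3 — Series combination: Z_total = R + L + C = 1000 + j88.51 Ω = 1004∠5.1° Ω.
Step 4 — Source phasor: V = 17.6∠-160.0° V = -16.54 - j6.02 V.
Step 5 — Current: I = V / Z = -0.01694 - j0.00452 A = 0.01753∠-165.1° A.
Step 6 — Complex power: S = V·I* = 0.3074 + j0.0272 VA.
Step 7 — Real power: P = Re(S) = 0.3074 W.
Step 8 — Reactive power: Q = Im(S) = 0.0272 VAR.
Step 9 — Apparent power: |S| = 0.3086 VA.
Step 10 — Power factor: PF = P/|S| = 0.9961 (lagging).

(a) P = 0.3074 W  (b) Q = 0.0272 VAR  (c) S = 0.3086 VA  (d) PF = 0.9961 (lagging)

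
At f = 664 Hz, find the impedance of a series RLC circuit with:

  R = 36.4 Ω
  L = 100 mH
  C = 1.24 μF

Step 1 — Angular frequency: ω = 2π·f = 2π·664 = 4172 rad/s.
Step 2 — Component impedances:
  R: Z = R = 36.4 Ω
  L: Z = jωL = j·4172·0.1 = 0 + j417.2 Ω
  C: Z = 1/(jωC) = -j/(ω·C) = 0 - j193.3 Ω
Step 3 — Series combination: Z_total = R + L + C = 36.4 + j223.9 Ω = 226.8∠80.8° Ω.

Z = 36.4 + j223.9 Ω = 226.8∠80.8° Ω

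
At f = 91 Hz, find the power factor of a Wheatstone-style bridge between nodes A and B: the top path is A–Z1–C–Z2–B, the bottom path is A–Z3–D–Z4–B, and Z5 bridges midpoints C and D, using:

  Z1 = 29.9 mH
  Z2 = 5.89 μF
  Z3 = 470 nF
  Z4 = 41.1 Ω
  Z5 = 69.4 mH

Step 1 — Angular frequency: ω = 2π·f = 2π·91 = 571.8 rad/s.
Step 2 — Component impedances:
  Z1: Z = jωL = j·571.8·0.0299 = 0 + j17.1 Ω
  Z2: Z = 1/(jωC) = -j/(ω·C) = 0 - j296.9 Ω
  Z3: Z = 1/(jωC) = -j/(ω·C) = 0 - j3721 Ω
  Z4: Z = R = 41.1 Ω
  Z5: Z = jωL = j·571.8·0.0694 = 0 + j39.68 Ω
Step 3 — Bridge requires nodal analysis (the Z5 bridge couples midpoints C and D, so the two paths cannot be reduced to a simple series/parallel combination). Setting node B to ground and injecting 1 A at node A, the 3-node admittance system at A, C, D solves to V_A = Z_AB = 53.64 + j55.4 Ω = 77.11∠45.9° Ω.
Step 4 — Power factor: PF = cos(φ) = Re(Z)/|Z| = 53.64/77.11 = 0.6956.
Step 5 — Type: Im(Z) = 55.4 ⇒ lagging (phase φ = 45.9°).

PF = 0.6956 (lagging, φ = 45.9°)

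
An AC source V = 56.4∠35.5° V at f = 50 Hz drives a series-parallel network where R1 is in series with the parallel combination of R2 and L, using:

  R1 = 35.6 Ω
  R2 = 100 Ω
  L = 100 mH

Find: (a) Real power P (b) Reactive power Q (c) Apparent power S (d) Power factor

Step 1 — Angular frequency: ω = 2π·f = 2π·50 = 314.2 rad/s.
Step 2 — Component impedances:
  R1: Z = R = 35.6 Ω
  R2: Z = R = 100 Ω
  L: Z = jωL = j·314.2·0.1 = 0 + j31.42 Ω
Step 3 — Parallel branch: R2 || L = 1/(1/R2 + 1/L) = 8.983 + j28.59 Ω.
Step 4 — Series with R1: Z_total = R1 + (R2 || L) = 44.58 + j28.59 Ω = 52.96∠32.7° Ω.
Step 5 — Source phasor: V = 56.4∠35.5° V = 45.92 + j32.75 V.
Step 6 — Current: I = V / Z = 1.064 + j0.05249 A = 1.065∠2.8° A.
Step 7 — Complex power: S = V·I* = 50.55 + j32.42 VA.
Step 8 — Real power: P = Re(S) = 50.55 W.
Step 9 — Reactive power: Q = Im(S) = 32.42 VAR.
Step 10 — Apparent power: |S| = 60.06 VA.
Step 11 — Power factor: PF = P/|S| = 0.8418 (lagging).

(a) P = 50.55 W  (b) Q = 32.42 VAR  (c) S = 60.06 VA  (d) PF = 0.8418 (lagging)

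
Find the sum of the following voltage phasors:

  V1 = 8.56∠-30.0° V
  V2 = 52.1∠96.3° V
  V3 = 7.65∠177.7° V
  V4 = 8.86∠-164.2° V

Step 1 — Convert each phasor to rectangular form:
  V1 = 8.56·(cos(-30.0°) + j·sin(-30.0°)) = 7.413 - j4.28 V
  V2 = 52.1·(cos(96.3°) + j·sin(96.3°)) = -5.717 + j51.79 V
  V3 = 7.65·(cos(177.7°) + j·sin(177.7°)) = -7.644 + j0.307 V
  V4 = 8.86·(cos(-164.2°) + j·sin(-164.2°)) = -8.525 - j2.412 V
Step 2 — Sum components: V_total = -14.47 + j45.4 V.
Step 3 — Convert to polar: |V_total| = 47.65 V, ∠V_total = 107.7°.

V_total = 47.65∠107.7° V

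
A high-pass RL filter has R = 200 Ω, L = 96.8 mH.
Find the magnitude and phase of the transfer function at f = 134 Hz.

Step 1 — Angular frequency: ω = 2π·134 = 841.9 rad/s.
Step 2 — Transfer function: H(jω) = jωL/(R + jωL).
Step 3 — Numerator jωL = j·81.5; denominator R + jωL = 200 + j81.5.
Step 4 — H = 0.1424 + j0.3495.
Step 5 — Magnitude: |H| = 0.3774 (-8.5 dB); phase: φ = 67.8°.

|H| = 0.3774 (-8.5 dB), φ = 67.8°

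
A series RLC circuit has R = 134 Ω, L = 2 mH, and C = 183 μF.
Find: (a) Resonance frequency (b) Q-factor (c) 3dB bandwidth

Step 1 — Resonance condition Im(Z)=0 gives ω₀ = 1/√(LC).
Step 2 — ω₀ = 1/√(0.002·0.000183) = 1653 rad/s.
Step 3 — f₀ = ω₀/(2π) = 263.1 Hz.
Step 4 — Series Q: Q = ω₀L/R = 1653·0.002/134 = 0.02467.
Step 5 — 3dB bandwidth: Δω = ω₀/Q = 6.7e+04 rad/s; BW = Δω/(2π) = 1.066e+04 Hz.

(a) f₀ = 263.1 Hz  (b) Q = 0.02467  (c) BW = 1.066e+04 Hz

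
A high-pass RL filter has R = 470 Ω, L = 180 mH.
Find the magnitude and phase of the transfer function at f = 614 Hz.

Step 1 — Angular frequency: ω = 2π·614 = 3858 rad/s.
Step 2 — Transfer function: H(jω) = jωL/(R + jωL).
Step 3 — Numerator jωL = j·694.4; denominator R + jωL = 470 + j694.4.
Step 4 — H = 0.6858 + j0.4642.
Step 5 — Magnitude: |H| = 0.8281 (-1.6 dB); phase: φ = 34.1°.

|H| = 0.8281 (-1.6 dB), φ = 34.1°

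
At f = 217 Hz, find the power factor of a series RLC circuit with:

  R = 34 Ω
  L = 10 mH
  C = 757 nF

Step 1 — Angular frequency: ω = 2π·f = 2π·217 = 1363 rad/s.
Step 2 — Component impedances:
  R: Z = R = 34 Ω
  L: Z = jωL = j·1363·0.01 = 0 + j13.63 Ω
  C: Z = 1/(jωC) = -j/(ω·C) = 0 - j968.9 Ω
Step 3 — Series combination: Z_total = R + L + C = 34 - j955.2 Ω = 955.8∠-88.0° Ω.
Step 4 — Power factor: PF = cos(φ) = Re(Z)/|Z| = 34/955.8 = 0.03557.
Step 5 — Type: Im(Z) = -955.2 ⇒ leading (phase φ = -88.0°).

PF = 0.03557 (leading, φ = -88.0°)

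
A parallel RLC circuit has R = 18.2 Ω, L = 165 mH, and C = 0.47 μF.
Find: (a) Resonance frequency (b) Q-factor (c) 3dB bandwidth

Step 1 — Resonance: ω₀ = 1/√(LC) = 1/√(0.165·4.7e-07) = 3591 rad/s.
Step 2 — f₀ = ω₀/(2π) = 571.5 Hz.
Step 3 — Parallel Q: Q = R/(ω₀L) = 18.2/(3591·0.165) = 0.03072.
Step 4 — Bandwidth: Δω = ω₀/Q = 1.169e+05 rad/s; BW = Δω/(2π) = 1.861e+04 Hz.

(a) f₀ = 571.5 Hz  (b) Q = 0.03072  (c) BW = 1.861e+04 Hz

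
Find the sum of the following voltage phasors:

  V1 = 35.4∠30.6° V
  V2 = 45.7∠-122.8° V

Step 1 — Convert each phasor to rectangular form:
  V1 = 35.4·(cos(30.6°) + j·sin(30.6°)) = 30.47 + j18.02 V
  V2 = 45.7·(cos(-122.8°) + j·sin(-122.8°)) = -24.76 - j38.41 V
Step 2 — Sum components: V_total = 5.714 - j20.39 V.
Step 3 — Convert to polar: |V_total| = 21.18 V, ∠V_total = -74.3°.

V_total = 21.18∠-74.3° V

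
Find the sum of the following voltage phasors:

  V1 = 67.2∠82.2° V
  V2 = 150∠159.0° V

Step 1 — Convert each phasor to rectangular form:
  V1 = 67.2·(cos(82.2°) + j·sin(82.2°)) = 9.12 + j66.58 V
  V2 = 150·(cos(159.0°) + j·sin(159.0°)) = -140 + j53.76 V
Step 2 — Sum components: V_total = -130.9 + j120.3 V.
Step 3 — Convert to polar: |V_total| = 177.8 V, ∠V_total = 137.4°.

V_total = 177.8∠137.4° V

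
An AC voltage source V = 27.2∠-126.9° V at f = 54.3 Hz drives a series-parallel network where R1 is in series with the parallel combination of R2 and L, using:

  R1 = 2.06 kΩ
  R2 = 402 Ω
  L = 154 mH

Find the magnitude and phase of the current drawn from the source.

Step 1 — Angular frequency: ω = 2π·f = 2π·54.3 = 341.2 rad/s.
Step 2 — Component impedances:
  R1: Z = R = 2060 Ω
  R2: Z = R = 402 Ω
  L: Z = jωL = j·341.2·0.154 = 0 + j52.54 Ω
Step 3 — Parallel branch: R2 || L = 1/(1/R2 + 1/L) = 6.752 + j51.66 Ω.
Step 4 — Series with R1: Z_total = R1 + (R2 || L) = 2067 + j51.66 Ω = 2067∠1.4° Ω.
Step 5 — Source phasor: V = 27.2∠-126.9° V = -16.33 - j21.75 V.
Step 6 — Ohm's law: I = V / Z_total = (-16.33 - j21.75) / (2067 + j51.66) = -0.00816 - j0.01032 A.
Step 7 — Convert to polar: |I| = 0.01316 A, ∠I = -128.3°.

I = 0.01316∠-128.3° A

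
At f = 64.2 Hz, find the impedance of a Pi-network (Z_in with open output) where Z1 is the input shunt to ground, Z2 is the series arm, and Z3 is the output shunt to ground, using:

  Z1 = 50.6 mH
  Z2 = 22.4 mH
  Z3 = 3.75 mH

Step 1 — Angular frequency: ω = 2π·f = 2π·64.2 = 403.4 rad/s.
Step 2 — Component impedances:
  Z1: Z = jωL = j·403.4·0.0506 = 0 + j20.41 Ω
  Z2: Z = jωL = j·403.4·0.0224 = 0 + j9.036 Ω
  Z3: Z = jωL = j·403.4·0.00375 = 0 + j1.513 Ω
Step 3 — With open output, the series arm Z2 and the output shunt Z3 appear in series to ground: Z2 + Z3 = 0 + j10.55 Ω.
Step 4 — Parallel with input shunt Z1: Z_in = Z1 || (Z2 + Z3) = 0 + j6.954 Ω = 6.954∠90.0° Ω.

Z = 0 + j6.954 Ω = 6.954∠90.0° Ω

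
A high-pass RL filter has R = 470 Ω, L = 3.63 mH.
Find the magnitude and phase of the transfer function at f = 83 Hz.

Step 1 — Angular frequency: ω = 2π·83 = 521.5 rad/s.
Step 2 — Transfer function: H(jω) = jωL/(R + jωL).
Step 3 — Numerator jωL = j·1.893; denominator R + jωL = 470 + j1.893.
Step 4 — H = 1.622e-05 + j0.004028.
Step 5 — Magnitude: |H| = 0.004028 (-47.9 dB); phase: φ = 89.8°.

|H| = 0.004028 (-47.9 dB), φ = 89.8°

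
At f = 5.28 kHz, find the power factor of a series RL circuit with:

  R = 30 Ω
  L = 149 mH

Step 1 — Angular frequency: ω = 2π·f = 2π·5280 = 3.318e+04 rad/s.
Step 2 — Component impedances:
  R: Z = R = 30 Ω
  L: Z = jωL = j·3.318e+04·0.149 = 0 + j4943 Ω
Step 3 — Series combination: Z_total = R + L = 30 + j4943 Ω = 4943∠89.7° Ω.
Step 4 — Power factor: PF = cos(φ) = Re(Z)/|Z| = 30/4943 = 0.006069.
Step 5 — Type: Im(Z) = 4943 ⇒ lagging (phase φ = 89.7°).

PF = 0.006069 (lagging, φ = 89.7°)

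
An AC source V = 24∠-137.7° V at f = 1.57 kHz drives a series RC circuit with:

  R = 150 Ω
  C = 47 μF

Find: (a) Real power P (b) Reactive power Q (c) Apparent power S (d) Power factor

Step 1 — Angular frequency: ω = 2π·f = 2π·1570 = 9865 rad/s.
Step 2 — Component impedances:
  R: Z = R = 150 Ω
  C: Z = 1/(jωC) = -j/(ω·C) = 0 - j2.157 Ω
Step 3 — Series combination: Z_total = R + C = 150 - j2.157 Ω = 150∠-0.8° Ω.
Step 4 — Source phasor: V = 24∠-137.7° V = -17.75 - j16.15 V.
Step 5 — Current: I = V / Z = -0.1168 - j0.1094 A = 0.16∠-136.9° A.
Step 6 — Complex power: S = V·I* = 3.839 - j0.0552 VA.
Step 7 — Real power: P = Re(S) = 3.839 W.
Step 8 — Reactive power: Q = Im(S) = -0.0552 VAR.
Step 9 — Apparent power: |S| = 3.84 VA.
Step 10 — Power factor: PF = P/|S| = 0.9999 (leading).

(a) P = 3.839 W  (b) Q = -0.0552 VAR  (c) S = 3.84 VA  (d) PF = 0.9999 (leading)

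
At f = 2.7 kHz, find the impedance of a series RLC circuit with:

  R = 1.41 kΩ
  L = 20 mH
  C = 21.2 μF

Step 1 — Angular frequency: ω = 2π·f = 2π·2700 = 1.696e+04 rad/s.
Step 2 — Component impedances:
  R: Z = R = 1410 Ω
  L: Z = jωL = j·1.696e+04·0.02 = 0 + j339.3 Ω
  C: Z = 1/(jωC) = -j/(ω·C) = 0 - j2.78 Ω
Step 3 — Series combination: Z_total = R + L + C = 1410 + j336.5 Ω = 1450∠13.4° Ω.

Z = 1410 + j336.5 Ω = 1450∠13.4° Ω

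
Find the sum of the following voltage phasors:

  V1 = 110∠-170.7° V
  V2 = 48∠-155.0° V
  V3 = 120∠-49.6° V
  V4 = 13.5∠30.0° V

Step 1 — Convert each phasor to rectangular form:
  V1 = 110·(cos(-170.7°) + j·sin(-170.7°)) = -108.6 - j17.78 V
  V2 = 48·(cos(-155.0°) + j·sin(-155.0°)) = -43.5 - j20.29 V
  V3 = 120·(cos(-49.6°) + j·sin(-49.6°)) = 77.77 - j91.38 V
  V4 = 13.5·(cos(30.0°) + j·sin(30.0°)) = 11.69 + j6.75 V
Step 2 — Sum components: V_total = -62.59 - j122.7 V.
Step 3 — Convert to polar: |V_total| = 137.7 V, ∠V_total = -117.0°.

V_total = 137.7∠-117.0° V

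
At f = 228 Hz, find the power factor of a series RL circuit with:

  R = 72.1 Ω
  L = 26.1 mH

Step 1 — Angular frequency: ω = 2π·f = 2π·228 = 1433 rad/s.
Step 2 — Component impedances:
  R: Z = R = 72.1 Ω
  L: Z = jωL = j·1433·0.0261 = 0 + j37.39 Ω
Step 3 — Series combination: Z_total = R + L = 72.1 + j37.39 Ω = 81.22∠27.4° Ω.
Step 4 — Power factor: PF = cos(φ) = Re(Z)/|Z| = 72.1/81.22 = 0.8877.
Step 5 — Type: Im(Z) = 37.39 ⇒ lagging (phase φ = 27.4°).

PF = 0.8877 (lagging, φ = 27.4°)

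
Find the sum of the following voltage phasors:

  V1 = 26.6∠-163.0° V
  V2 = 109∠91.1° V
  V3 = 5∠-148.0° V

Step 1 — Convert each phasor to rectangular form:
  V1 = 26.6·(cos(-163.0°) + j·sin(-163.0°)) = -25.44 - j7.777 V
  V2 = 109·(cos(91.1°) + j·sin(91.1°)) = -2.093 + j109 V
  V3 = 5·(cos(-148.0°) + j·sin(-148.0°)) = -4.24 - j2.65 V
Step 2 — Sum components: V_total = -31.77 + j98.55 V.
Step 3 — Convert to polar: |V_total| = 103.5 V, ∠V_total = 107.9°.

V_total = 103.5∠107.9° V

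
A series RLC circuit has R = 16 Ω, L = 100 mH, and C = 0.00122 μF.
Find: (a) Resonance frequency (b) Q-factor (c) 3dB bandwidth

Step 1 — Resonance: ω₀ = 1/√(LC) = 1/√(0.1·1.22e-09) = 9.054e+04 rad/s.
Step 2 — f₀ = ω₀/(2π) = 1.441e+04 Hz.
Step 3 — Series Q: Q = ω₀L/R = 9.054e+04·0.1/16 = 565.8.
Step 4 — Bandwidth: Δω = ω₀/Q = 160 rad/s; BW = Δω/(2π) = 25.46 Hz.

(a) f₀ = 1.441e+04 Hz  (b) Q = 565.8  (c) BW = 25.46 Hz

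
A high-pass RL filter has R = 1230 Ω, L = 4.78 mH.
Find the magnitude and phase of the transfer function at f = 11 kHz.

Step 1 — Angular frequency: ω = 2π·1.1e+04 = 6.912e+04 rad/s.
Step 2 — Transfer function: H(jω) = jωL/(R + jωL).
Step 3 — Numerator jωL = j·330.4; denominator R + jωL = 1230 + j330.4.
Step 4 — H = 0.06729 + j0.2505.
Step 5 — Magnitude: |H| = 0.2594 (-11.7 dB); phase: φ = 75.0°.

|H| = 0.2594 (-11.7 dB), φ = 75.0°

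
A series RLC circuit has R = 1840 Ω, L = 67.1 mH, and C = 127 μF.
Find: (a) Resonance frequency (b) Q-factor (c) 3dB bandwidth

Step 1 — Resonance condition Im(Z)=0 gives ω₀ = 1/√(LC).
Step 2 — ω₀ = 1/√(0.0671·0.000127) = 342.6 rad/s.
Step 3 — f₀ = ω₀/(2π) = 54.52 Hz.
Step 4 — Series Q: Q = ω₀L/R = 342.6·0.0671/1840 = 0.01249.
Step 5 — 3dB bandwidth: Δω = ω₀/Q = 2.742e+04 rad/s; BW = Δω/(2π) = 4364 Hz.

(a) f₀ = 54.52 Hz  (b) Q = 0.01249  (c) BW = 4364 Hz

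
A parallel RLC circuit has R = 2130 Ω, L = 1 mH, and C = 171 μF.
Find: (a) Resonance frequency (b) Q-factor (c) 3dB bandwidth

Step 1 — Resonance: ω₀ = 1/√(LC) = 1/√(0.001·0.000171) = 2418 rad/s.
Step 2 — f₀ = ω₀/(2π) = 384.9 Hz.
Step 3 — Parallel Q: Q = R/(ω₀L) = 2130/(2418·0.001) = 880.8.
Step 4 — Bandwidth: Δω = ω₀/Q = 2.746 rad/s; BW = Δω/(2π) = 0.437 Hz.

(a) f₀ = 384.9 Hz  (b) Q = 880.8  (c) BW = 0.437 Hz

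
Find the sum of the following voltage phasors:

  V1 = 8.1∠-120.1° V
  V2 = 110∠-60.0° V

Step 1 — Convert each phasor to rectangular form:
  V1 = 8.1·(cos(-120.1°) + j·sin(-120.1°)) = -4.062 - j7.008 V
  V2 = 110·(cos(-60.0°) + j·sin(-60.0°)) = 55 - j95.26 V
Step 2 — Sum components: V_total = 50.94 - j102.3 V.
Step 3 — Convert to polar: |V_total| = 114.3 V, ∠V_total = -63.5°.

V_total = 114.3∠-63.5° V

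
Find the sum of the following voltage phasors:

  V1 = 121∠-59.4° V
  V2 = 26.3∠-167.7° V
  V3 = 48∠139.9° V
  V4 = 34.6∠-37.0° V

Step 1 — Convert each phasor to rectangular form:
  V1 = 121·(cos(-59.4°) + j·sin(-59.4°)) = 61.59 - j104.1 V
  V2 = 26.3·(cos(-167.7°) + j·sin(-167.7°)) = -25.7 - j5.603 V
  V3 = 48·(cos(139.9°) + j·sin(139.9°)) = -36.72 + j30.92 V
  V4 = 34.6·(cos(-37.0°) + j·sin(-37.0°)) = 27.63 - j20.82 V
Step 2 — Sum components: V_total = 26.81 - j99.66 V.
Step 3 — Convert to polar: |V_total| = 103.2 V, ∠V_total = -74.9°.

V_total = 103.2∠-74.9° V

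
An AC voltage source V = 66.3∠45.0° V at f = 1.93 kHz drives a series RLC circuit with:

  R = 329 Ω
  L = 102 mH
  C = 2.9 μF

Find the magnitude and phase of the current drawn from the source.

Step 1 — Angular frequency: ω = 2π·f = 2π·1930 = 1.213e+04 rad/s.
Step 2 — Component impedances:
  R: Z = R = 329 Ω
  L: Z = jωL = j·1.213e+04·0.102 = 0 + j1237 Ω
  C: Z = 1/(jωC) = -j/(ω·C) = 0 - j28.44 Ω
Step 3 — Series combination: Z_total = R + L + C = 329 + j1208 Ω = 1252∠74.8° Ω.
Step 4 — Source phasor: V = 66.3∠45.0° V = 46.88 + j46.88 V.
Step 5 — Ohm's law: I = V / Z_total = (46.88 + j46.88) / (329 + j1208) = 0.04595 - j0.02628 A.
Step 6 — Convert to polar: |I| = 0.05294 A, ∠I = -29.8°.

I = 0.05294∠-29.8° A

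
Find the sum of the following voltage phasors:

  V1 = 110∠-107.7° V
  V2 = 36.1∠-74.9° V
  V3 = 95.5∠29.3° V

Step 1 — Convert each phasor to rectangular form:
  V1 = 110·(cos(-107.7°) + j·sin(-107.7°)) = -33.44 - j104.8 V
  V2 = 36.1·(cos(-74.9°) + j·sin(-74.9°)) = 9.404 - j34.85 V
  V3 = 95.5·(cos(29.3°) + j·sin(29.3°)) = 83.28 + j46.74 V
Step 2 — Sum components: V_total = 59.24 - j92.91 V.
Step 3 — Convert to polar: |V_total| = 110.2 V, ∠V_total = -57.5°.

V_total = 110.2∠-57.5° V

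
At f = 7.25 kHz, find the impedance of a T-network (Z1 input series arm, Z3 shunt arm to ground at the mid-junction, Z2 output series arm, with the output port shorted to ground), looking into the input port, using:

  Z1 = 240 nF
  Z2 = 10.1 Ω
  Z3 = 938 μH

Step 1 — Angular frequency: ω = 2π·f = 2π·7250 = 4.555e+04 rad/s.
Step 2 — Component impedances:
  Z1: Z = 1/(jωC) = -j/(ω·C) = 0 - j91.47 Ω
  Z2: Z = R = 10.1 Ω
  Z3: Z = jωL = j·4.555e+04·0.000938 = 0 + j42.73 Ω
Step 3 — With the output port shorted to ground, the output series arm Z2 runs from the junction to ground; the shunt arm Z3 also runs from the junction to ground. They appear in parallel: Z3 || Z2 = 9.566 + j2.261 Ω.
Step 4 — Series with input arm Z1: Z_in = Z1 + (Z3 || Z2) = 9.566 - j89.21 Ω = 89.72∠-83.9° Ω.

Z = 9.566 - j89.21 Ω = 89.72∠-83.9° Ω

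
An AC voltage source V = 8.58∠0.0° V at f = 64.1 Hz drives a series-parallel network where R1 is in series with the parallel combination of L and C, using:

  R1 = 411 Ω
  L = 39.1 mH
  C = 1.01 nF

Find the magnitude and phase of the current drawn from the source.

Step 1 — Angular frequency: ω = 2π·f = 2π·64.1 = 402.8 rad/s.
Step 2 — Component impedances:
  R1: Z = R = 411 Ω
  L: Z = jωL = j·402.8·0.0391 = 0 + j15.75 Ω
  C: Z = 1/(jωC) = -j/(ω·C) = 0 - j2.458e+06 Ω
Step 3 — Parallel branch: L || C = 1/(1/L + 1/C) = 0 + j15.75 Ω.
Step 4 — Series with R1: Z_total = R1 + (L || C) = 411 + j15.75 Ω = 411.3∠2.2° Ω.
Step 5 — Source phasor: V = 8.58∠0.0° V = 8.58 V.
Step 6 — Ohm's law: I = V / Z_total = (8.58) / (411 + j15.75) = 0.02085 - j0.0007987 A.
Step 7 — Convert to polar: |I| = 0.02086 A, ∠I = -2.2°.

I = 0.02086∠-2.2° A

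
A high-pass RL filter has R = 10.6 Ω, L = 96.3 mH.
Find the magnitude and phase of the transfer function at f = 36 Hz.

Step 1 — Angular frequency: ω = 2π·36 = 226.2 rad/s.
Step 2 — Transfer function: H(jω) = jωL/(R + jωL).
Step 3 — Numerator jωL = j·21.78; denominator R + jωL = 10.6 + j21.78.
Step 4 — H = 0.8085 + j0.3935.
Step 5 — Magnitude: |H| = 0.8992 (-0.9 dB); phase: φ = 25.9°.

|H| = 0.8992 (-0.9 dB), φ = 25.9°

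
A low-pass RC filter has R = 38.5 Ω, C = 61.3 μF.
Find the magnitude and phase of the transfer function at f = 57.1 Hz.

Step 1 — Angular frequency: ω = 2π·57.1 = 358.8 rad/s.
Step 2 — Transfer function: H(jω) = 1/(1 + jωRC).
Step 3 — Denominator: 1 + jωRC = 1 + j·358.8·38.5·6.13e-05 = 1 + j0.8467.
Step 4 — H = 0.5824 - j0.4932.
Step 5 — Magnitude: |H| = 0.7632 (-2.3 dB); phase: φ = -40.3°.

|H| = 0.7632 (-2.3 dB), φ = -40.3°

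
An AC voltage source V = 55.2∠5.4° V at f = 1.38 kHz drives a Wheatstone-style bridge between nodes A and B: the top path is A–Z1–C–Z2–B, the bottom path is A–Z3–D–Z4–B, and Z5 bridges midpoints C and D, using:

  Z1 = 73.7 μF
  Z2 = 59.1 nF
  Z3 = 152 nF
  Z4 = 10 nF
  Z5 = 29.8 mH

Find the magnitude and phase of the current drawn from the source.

Step 1 — Angular frequency: ω = 2π·f = 2π·1380 = 8671 rad/s.
Step 2 — Component impedances:
  Z1: Z = 1/(jωC) = -j/(ω·C) = 0 - j1.565 Ω
  Z2: Z = 1/(jωC) = -j/(ω·C) = 0 - j1951 Ω
  Z3: Z = 1/(jωC) = -j/(ω·C) = 0 - j758.7 Ω
  Z4: Z = 1/(jωC) = -j/(ω·C) = 0 - j1.153e+04 Ω
  Z5: Z = jωL = j·8671·0.0298 = 0 + j258.4 Ω
Step 3 — Bridge requires nodal analysis (the Z5 bridge couples midpoints C and D, so the two paths cannot be reduced to a simple series/parallel combination). Setting node B to ground and injecting 1 A at node A, the 3-node admittance system at A, C, D solves to V_A = Z_AB = 0 - j1662 Ω = 1662∠-90.0° Ω.
Step 4 — Source phasor: V = 55.2∠5.4° V = 54.96 + j5.195 V.
Step 5 — Ohm's law: I = V / Z_total = (54.96 + j5.195) / (0 - j1662) = -0.003125 + j0.03306 A.
Step 6 — Convert to polar: |I| = 0.03321 A, ∠I = 95.4°.

I = 0.03321∠95.4° A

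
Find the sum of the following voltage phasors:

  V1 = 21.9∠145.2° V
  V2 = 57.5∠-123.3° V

Step 1 — Convert each phasor to rectangular form:
  V1 = 21.9·(cos(145.2°) + j·sin(145.2°)) = -17.98 + j12.5 V
  V2 = 57.5·(cos(-123.3°) + j·sin(-123.3°)) = -31.57 - j48.06 V
Step 2 — Sum components: V_total = -49.55 - j35.56 V.
Step 3 — Convert to polar: |V_total| = 60.99 V, ∠V_total = -144.3°.

V_total = 60.99∠-144.3° V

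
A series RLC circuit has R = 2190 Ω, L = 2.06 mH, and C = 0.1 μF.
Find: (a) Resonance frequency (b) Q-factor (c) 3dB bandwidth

Step 1 — Resonance condition Im(Z)=0 gives ω₀ = 1/√(LC).
Step 2 — ω₀ = 1/√(0.00206·1e-07) = 6.967e+04 rad/s.
Step 3 — f₀ = ω₀/(2π) = 1.109e+04 Hz.
Step 4 — Series Q: Q = ω₀L/R = 6.967e+04·0.00206/2190 = 0.06554.
Step 5 — 3dB bandwidth: Δω = ω₀/Q = 1.063e+06 rad/s; BW = Δω/(2π) = 1.692e+05 Hz.

(a) f₀ = 1.109e+04 Hz  (b) Q = 0.06554  (c) BW = 1.692e+05 Hz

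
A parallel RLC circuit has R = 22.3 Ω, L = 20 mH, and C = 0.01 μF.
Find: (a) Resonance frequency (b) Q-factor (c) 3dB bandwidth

Step 1 — Resonance: ω₀ = 1/√(LC) = 1/√(0.02·1e-08) = 7.071e+04 rad/s.
Step 2 — f₀ = ω₀/(2π) = 1.125e+04 Hz.
Step 3 — Parallel Q: Q = R/(ω₀L) = 22.3/(7.071e+04·0.02) = 0.01577.
Step 4 — Bandwidth: Δω = ω₀/Q = 4.484e+06 rad/s; BW = Δω/(2π) = 7.137e+05 Hz.

(a) f₀ = 1.125e+04 Hz  (b) Q = 0.01577  (c) BW = 7.137e+05 Hz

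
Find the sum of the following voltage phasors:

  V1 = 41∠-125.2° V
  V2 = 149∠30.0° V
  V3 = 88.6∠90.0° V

Step 1 — Convert each phasor to rectangular form:
  V1 = 41·(cos(-125.2°) + j·sin(-125.2°)) = -23.63 - j33.5 V
  V2 = 149·(cos(30.0°) + j·sin(30.0°)) = 129 + j74.5 V
  V3 = 88.6·(cos(90.0°) + j·sin(90.0°)) = 0 + j88.6 V
Step 2 — Sum components: V_total = 105.4 + j129.6 V.
Step 3 — Convert to polar: |V_total| = 167 V, ∠V_total = 50.9°.

V_total = 167∠50.9° V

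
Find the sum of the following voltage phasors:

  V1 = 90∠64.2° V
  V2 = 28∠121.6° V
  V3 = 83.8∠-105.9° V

Step 1 — Convert each phasor to rectangular form:
  V1 = 90·(cos(64.2°) + j·sin(64.2°)) = 39.17 + j81.03 V
  V2 = 28·(cos(121.6°) + j·sin(121.6°)) = -14.67 + j23.85 V
  V3 = 83.8·(cos(-105.9°) + j·sin(-105.9°)) = -22.96 - j80.59 V
Step 2 — Sum components: V_total = 1.541 + j24.28 V.
Step 3 — Convert to polar: |V_total| = 24.33 V, ∠V_total = 86.4°.

V_total = 24.33∠86.4° V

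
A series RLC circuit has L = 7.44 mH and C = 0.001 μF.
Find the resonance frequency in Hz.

Step 1 — Resonance condition Im(Z)=0 gives ω₀ = 1/√(LC).
Step 2 — ω₀ = 1/√(0.00744·1e-09) = 3.666e+05 rad/s.
Step 3 — f₀ = ω₀/(2π) = 5.835e+04 Hz.

f₀ = 5.835e+04 Hz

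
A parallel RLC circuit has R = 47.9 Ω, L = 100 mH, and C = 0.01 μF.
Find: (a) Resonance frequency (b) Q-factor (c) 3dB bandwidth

Step 1 — Resonance: ω₀ = 1/√(LC) = 1/√(0.1·1e-08) = 3.162e+04 rad/s.
Step 2 — f₀ = ω₀/(2π) = 5033 Hz.
Step 3 — Parallel Q: Q = R/(ω₀L) = 47.9/(3.162e+04·0.1) = 0.01515.
Step 4 — Bandwidth: Δω = ω₀/Q = 2.088e+06 rad/s; BW = Δω/(2π) = 3.323e+05 Hz.

(a) f₀ = 5033 Hz  (b) Q = 0.01515  (c) BW = 3.323e+05 Hz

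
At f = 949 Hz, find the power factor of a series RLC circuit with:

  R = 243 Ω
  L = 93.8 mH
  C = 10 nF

Step 1 — Angular frequency: ω = 2π·f = 2π·949 = 5963 rad/s.
Step 2 — Component impedances:
  R: Z = R = 243 Ω
  L: Z = jωL = j·5963·0.0938 = 0 + j559.3 Ω
  C: Z = 1/(jωC) = -j/(ω·C) = 0 - j1.677e+04 Ω
Step 3 — Series combination: Z_total = R + L + C = 243 - j1.621e+04 Ω = 1.621e+04∠-89.1° Ω.
Step 4 — Power factor: PF = cos(φ) = Re(Z)/|Z| = 243/1.621e+04 = 0.01499.
Step 5 — Type: Im(Z) = -1.621e+04 ⇒ leading (phase φ = -89.1°).

PF = 0.01499 (leading, φ = -89.1°)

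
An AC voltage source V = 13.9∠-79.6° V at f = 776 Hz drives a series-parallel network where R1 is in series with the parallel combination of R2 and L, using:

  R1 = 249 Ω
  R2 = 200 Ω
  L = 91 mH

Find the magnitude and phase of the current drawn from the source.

Step 1 — Angular frequency: ω = 2π·f = 2π·776 = 4876 rad/s.
Step 2 — Component impedances:
  R1: Z = R = 249 Ω
  R2: Z = R = 200 Ω
  L: Z = jωL = j·4876·0.091 = 0 + j443.7 Ω
Step 3 — Parallel branch: R2 || L = 1/(1/R2 + 1/L) = 166.2 + j74.93 Ω.
Step 4 — Series with R1: Z_total = R1 + (R2 || L) = 415.2 + j74.93 Ω = 421.9∠10.2° Ω.
Step 5 — Source phasor: V = 13.9∠-79.6° V = 2.509 - j13.67 V.
Step 6 — Ohm's law: I = V / Z_total = (2.509 - j13.67) / (415.2 + j74.93) = 9.831e-05 - j0.03294 A.
Step 7 — Convert to polar: |I| = 0.03294 A, ∠I = -89.8°.

I = 0.03294∠-89.8° A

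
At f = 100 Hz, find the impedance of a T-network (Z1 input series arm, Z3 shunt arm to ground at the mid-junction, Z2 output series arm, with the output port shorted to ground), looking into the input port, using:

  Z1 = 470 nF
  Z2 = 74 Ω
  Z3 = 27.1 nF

Step 1 — Angular frequency: ω = 2π·f = 2π·100 = 628.3 rad/s.
Step 2 — Component impedances:
  Z1: Z = 1/(jωC) = -j/(ω·C) = 0 - j3386 Ω
  Z2: Z = R = 74 Ω
  Z3: Z = 1/(jωC) = -j/(ω·C) = 0 - j5.873e+04 Ω
Step 3 — With the output port shorted to ground, the output series arm Z2 runs from the junction to ground; the shunt arm Z3 also runs from the junction to ground. They appear in parallel: Z3 || Z2 = 74 - j0.09324 Ω.
Step 4 — Series with input arm Z1: Z_in = Z1 + (Z3 || Z2) = 74 - j3386 Ω = 3387∠-88.7° Ω.

Z = 74 - j3386 Ω = 3387∠-88.7° Ω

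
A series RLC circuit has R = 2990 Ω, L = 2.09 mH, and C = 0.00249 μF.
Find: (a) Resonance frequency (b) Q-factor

Step 1 — Resonance condition Im(Z)=0 gives ω₀ = 1/√(LC).
Step 2 — ω₀ = 1/√(0.00209·2.49e-09) = 4.384e+05 rad/s.
Step 3 — f₀ = ω₀/(2π) = 6.977e+04 Hz.
Step 4 — Series Q: Q = ω₀L/R = 4.384e+05·0.00209/2990 = 0.3064.

(a) f₀ = 6.977e+04 Hz  (b) Q = 0.3064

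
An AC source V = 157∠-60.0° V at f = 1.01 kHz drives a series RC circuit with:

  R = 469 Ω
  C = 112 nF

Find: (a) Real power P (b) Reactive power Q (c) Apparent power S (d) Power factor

Step 1 — Angular frequency: ω = 2π·f = 2π·1010 = 6346 rad/s.
Step 2 — Component impedances:
  R: Z = R = 469 Ω
  C: Z = 1/(jωC) = -j/(ω·C) = 0 - j1407 Ω
Step 3 — Series combination: Z_total = R + C = 469 - j1407 Ω = 1483∠-71.6° Ω.
Step 4 — Source phasor: V = 157∠-60.0° V = 78.5 - j136 V.
Step 5 — Current: I = V / Z = 0.1037 + j0.02122 A = 0.1059∠11.6° A.
Step 6 — Complex power: S = V·I* = 5.256 - j15.77 VA.
Step 7 — Real power: P = Re(S) = 5.256 W.
Step 8 — Reactive power: Q = Im(S) = -15.77 VAR.
Step 9 — Apparent power: |S| = 16.62 VA.
Step 10 — Power factor: PF = P/|S| = 0.3162 (leading).

(a) P = 5.256 W  (b) Q = -15.77 VAR  (c) S = 16.62 VA  (d) PF = 0.3162 (leading)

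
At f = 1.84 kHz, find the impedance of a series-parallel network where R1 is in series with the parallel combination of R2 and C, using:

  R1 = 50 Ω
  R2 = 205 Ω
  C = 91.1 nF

Step 1 — Angular frequency: ω = 2π·f = 2π·1840 = 1.156e+04 rad/s.
Step 2 — Component impedances:
  R1: Z = R = 50 Ω
  R2: Z = R = 205 Ω
  C: Z = 1/(jωC) = -j/(ω·C) = 0 - j949.5 Ω
Step 3 — Parallel branch: R2 || C = 1/(1/R2 + 1/C) = 195.9 - j42.29 Ω.
Step 4 — Series with R1: Z_total = R1 + (R2 || C) = 245.9 - j42.29 Ω = 249.5∠-9.8° Ω.

Z = 245.9 - j42.29 Ω = 249.5∠-9.8° Ω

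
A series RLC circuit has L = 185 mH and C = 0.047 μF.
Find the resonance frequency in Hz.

Step 1 — Resonance condition Im(Z)=0 gives ω₀ = 1/√(LC).
Step 2 — ω₀ = 1/√(0.185·4.7e-08) = 1.072e+04 rad/s.
Step 3 — f₀ = ω₀/(2π) = 1707 Hz.

f₀ = 1707 Hz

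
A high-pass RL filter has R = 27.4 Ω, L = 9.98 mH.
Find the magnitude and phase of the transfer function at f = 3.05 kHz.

Step 1 — Angular frequency: ω = 2π·3050 = 1.916e+04 rad/s.
Step 2 — Transfer function: H(jω) = jωL/(R + jωL).
Step 3 — Numerator jωL = j·191.3; denominator R + jωL = 27.4 + j191.3.
Step 4 — H = 0.9799 + j0.1404.
Step 5 — Magnitude: |H| = 0.9899 (-0.1 dB); phase: φ = 8.2°.

|H| = 0.9899 (-0.1 dB), φ = 8.2°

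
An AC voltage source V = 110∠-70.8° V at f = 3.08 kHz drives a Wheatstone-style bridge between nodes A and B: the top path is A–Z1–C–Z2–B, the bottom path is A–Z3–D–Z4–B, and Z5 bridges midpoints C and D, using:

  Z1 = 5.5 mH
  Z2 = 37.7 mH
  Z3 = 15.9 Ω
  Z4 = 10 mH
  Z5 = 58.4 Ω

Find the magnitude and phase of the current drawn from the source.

Step 1 — Angular frequency: ω = 2π·f = 2π·3080 = 1.935e+04 rad/s.
Step 2 — Component impedances:
  Z1: Z = jωL = j·1.935e+04·0.0055 = 0 + j106.4 Ω
  Z2: Z = jωL = j·1.935e+04·0.0377 = 0 + j729.6 Ω
  Z3: Z = R = 15.9 Ω
  Z4: Z = jωL = j·1.935e+04·0.01 = 0 + j193.5 Ω
  Z5: Z = R = 58.4 Ω
Step 3 — Bridge requires nodal analysis (the Z5 bridge couples midpoints C and D, so the two paths cannot be reduced to a simple series/parallel combination). Setting node B to ground and injecting 1 A at node A, the 3-node admittance system at A, C, D solves to V_A = Z_AB = 14.87 + j157.9 Ω = 158.6∠84.6° Ω.
Step 4 — Source phasor: V = 110∠-70.8° V = 36.18 - j103.9 V.
Step 5 — Ohm's law: I = V / Z_total = (36.18 - j103.9) / (14.87 + j157.9) = -0.6309 - j0.2886 A.
Step 6 — Convert to polar: |I| = 0.6937 A, ∠I = -155.4°.

I = 0.6937∠-155.4° A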